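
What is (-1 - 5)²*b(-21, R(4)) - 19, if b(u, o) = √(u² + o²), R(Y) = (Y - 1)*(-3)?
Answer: -19 + 108*√58 ≈ 803.50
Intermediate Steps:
R(Y) = 3 - 3*Y (R(Y) = (-1 + Y)*(-3) = 3 - 3*Y)
b(u, o) = √(o² + u²)
(-1 - 5)²*b(-21, R(4)) - 19 = (-1 - 5)²*√((3 - 3*4)² + (-21)²) - 19 = (-6)²*√((3 - 12)² + 441) - 19 = 36*√((-9)² + 441) - 19 = 36*√(81 + 441) - 19 = 36*√522 - 19 = 36*(3*√58) - 19 = 108*√58 - 19 = -19 + 108*√58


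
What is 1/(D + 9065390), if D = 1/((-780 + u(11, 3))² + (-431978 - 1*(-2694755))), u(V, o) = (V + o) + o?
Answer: 2844946/25790545018941 ≈ 1.1031e-7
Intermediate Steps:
u(V, o) = V + 2*o
D = 1/2844946 (D = 1/((-780 + (11 + 2*3))² + (-431978 - 1*(-2694755))) = 1/((-780 + (11 + 6))² + (-431978 + 2694755)) = 1/((-780 + 17)² + 2262777) = 1/((-763)² + 2262777) = 1/(582169 + 2262777) = 1/2844946 ≈ 3.5150e-7)
1/(D + 9065390) = 1/(1/2844946 + 9065390) = 1/(25790545018941/2844946) = 2844946/25790545018941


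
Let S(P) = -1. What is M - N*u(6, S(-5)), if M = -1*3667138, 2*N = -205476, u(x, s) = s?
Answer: -3769876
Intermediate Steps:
N = -102738 (N = (½)*(-205476) = -102738)
M = -3667138
M - N*u(6, S(-5)) = -3667138 - (-102738)*(-1) = -3667138 - 1*102738 = -3667138 - 102738 = -3769876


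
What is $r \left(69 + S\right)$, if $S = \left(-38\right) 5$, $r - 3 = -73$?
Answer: $8470$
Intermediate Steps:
$r = -70$ ($r = 3 - 73 = -70$)
$S = -190$
$r \left(69 + S\right) = - 70 \left(69 - 190\right) = \left(-70\right) \left(-121\right) = 8470$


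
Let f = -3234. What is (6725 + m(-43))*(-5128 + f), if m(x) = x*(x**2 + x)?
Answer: 593141746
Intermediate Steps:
m(x) = x*(x + x**2)
(6725 + m(-43))*(-5128 + f) = (6725 + (-43)**2*(1 - 43))*(-5128 - 3234) = (6725 + 1849*(-42))*(-8362) = (6725 - 77658)*(-8362) = -70933*(-8362) = 593141746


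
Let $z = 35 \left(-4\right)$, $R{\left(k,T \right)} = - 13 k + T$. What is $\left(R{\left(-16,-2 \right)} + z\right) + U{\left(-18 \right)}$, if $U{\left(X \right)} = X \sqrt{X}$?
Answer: $66 - 54 i \sqrt{2} \approx 66.0 - 76.368 i$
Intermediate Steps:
$R{\left(k,T \right)} = T - 13 k$
$U{\left(X \right)} = X^{\frac{3}{2}}$
$z = -140$
$\left(R{\left(-16,-2 \right)} + z\right) + U{\left(-18 \right)} = \left(\left(-2 - -208\right) - 140\right) + \left(-18\right)^{\frac{3}{2}} = \left(\left(-2 + 208\right) - 140\right) - 54 i \sqrt{2} = \left(206 - 140\right) - 54 i \sqrt{2} = 66 - 54 i \sqrt{2}$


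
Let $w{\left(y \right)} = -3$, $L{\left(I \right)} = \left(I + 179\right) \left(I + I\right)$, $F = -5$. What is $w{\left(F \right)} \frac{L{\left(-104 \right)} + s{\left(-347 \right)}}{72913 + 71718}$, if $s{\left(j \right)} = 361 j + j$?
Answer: $\frac{423642}{144631} \approx 2.9291$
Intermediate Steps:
$L{\left(I \right)} = 2 I \left(179 + I\right)$ ($L{\left(I \right)} = \left(179 + I\right) 2 I = 2 I \left(179 + I\right)$)
$s{\left(j \right)} = 362 j$
$w{\left(F \right)} \frac{L{\left(-104 \right)} + s{\left(-347 \right)}}{72913 + 71718} = - 3 \frac{2 \left(-104\right) \left(179 - 104\right) + 362 \left(-347\right)}{72913 + 71718} = - 3 \frac{2 \left(-104\right) 75 - 125614}{144631} = - 3 \left(-15600 - 125614\right) \frac{1}{144631} = - 3 \left(\left(-141214\right) \frac{1}{144631}\right) = \left(-3\right) \left(- \frac{141214}{144631}\right) = \frac{423642}{144631}$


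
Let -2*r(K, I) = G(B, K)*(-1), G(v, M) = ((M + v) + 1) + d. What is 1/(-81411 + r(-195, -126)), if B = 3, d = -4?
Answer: -2/163017 ≈ -1.2269e-5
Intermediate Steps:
G(v, M) = -3 + M + v (G(v, M) = ((M + v) + 1) - 4 = (1 + M + v) - 4 = -3 + M + v)
r(K, I) = K/2 (r(K, I) = -(-3 + K + 3)*(-1)/2 = -K*(-1)/2 = -(-1)*K/2 = K/2)
1/(-81411 + r(-195, -126)) = 1/(-81411 + (½)*(-195)) = 1/(-81411 - 195/2) = 1/(-163017/2) = -2/163017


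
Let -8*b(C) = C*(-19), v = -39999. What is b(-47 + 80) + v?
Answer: -319365/8 ≈ -39921.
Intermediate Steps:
b(C) = 19*C/8 (b(C) = -C*(-19)/8 = -(-19)*C/8 = 19*C/8)
b(-47 + 80) + v = 19*(-47 + 80)/8 - 39999 = (19/8)*33 - 39999 = 627/8 - 39999 = -319365/8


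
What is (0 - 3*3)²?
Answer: 81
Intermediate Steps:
(0 - 3*3)² = (0 - 9)² = (-9)² = 81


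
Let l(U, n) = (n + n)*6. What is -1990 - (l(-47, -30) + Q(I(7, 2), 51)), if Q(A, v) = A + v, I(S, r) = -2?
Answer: -1679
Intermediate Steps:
l(U, n) = 12*n (l(U, n) = (2*n)*6 = 12*n)
-1990 - (l(-47, -30) + Q(I(7, 2), 51)) = -1990 - (12*(-30) + (-2 + 51)) = -1990 - (-360 + 49) = -1990 - 1*(-311) = -1990 + 311 = -1679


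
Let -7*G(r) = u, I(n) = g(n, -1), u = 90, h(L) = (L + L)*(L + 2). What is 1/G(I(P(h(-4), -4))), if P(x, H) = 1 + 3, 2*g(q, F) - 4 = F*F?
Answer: -7/90 ≈ -0.077778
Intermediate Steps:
g(q, F) = 2 + F**2/2 (g(q, F) = 2 + (F*F)/2 = 2 + F**2/2)
h(L) = 2*L*(2 + L) (h(L) = (2*L)*(2 + L) = 2*L*(2 + L))
P(x, H) = 4
I(n) = 5/2 (I(n) = 2 + (1/2)*(-1)**2 = 2 + (1/2)*1 = 2 + 1/2 = 5/2)
G(r) = -90/7 (G(r) = -1/7*90 = -90/7)
1/G(I(P(h(-4), -4))) = 1/(-90/7) = -7/90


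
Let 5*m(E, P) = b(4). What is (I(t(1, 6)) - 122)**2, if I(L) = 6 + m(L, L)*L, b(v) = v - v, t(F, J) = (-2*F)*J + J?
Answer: 13456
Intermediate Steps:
t(F, J) = J - 2*F*J (t(F, J) = -2*F*J + J = J - 2*F*J)
b(v) = 0
m(E, P) = 0 (m(E, P) = (1/5)*0 = 0)
I(L) = 6 (I(L) = 6 + 0*L = 6 + 0 = 6)
(I(t(1, 6)) - 122)**2 = (6 - 122)**2 = (-116)**2 = 13456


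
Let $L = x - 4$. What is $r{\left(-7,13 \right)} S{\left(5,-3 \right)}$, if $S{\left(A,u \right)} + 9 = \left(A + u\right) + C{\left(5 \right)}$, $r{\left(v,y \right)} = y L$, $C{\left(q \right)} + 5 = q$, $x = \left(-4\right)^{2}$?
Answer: $-1092$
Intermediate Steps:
$x = 16$
$C{\left(q \right)} = -5 + q$
$L = 12$ ($L = 16 - 4 = 12$)
$r{\left(v,y \right)} = 12 y$ ($r{\left(v,y \right)} = y 12 = 12 y$)
$S{\left(A,u \right)} = -9 + A + u$ ($S{\left(A,u \right)} = -9 + \left(\left(A + u\right) + \left(-5 + 5\right)\right) = -9 + \left(\left(A + u\right) + 0\right) = -9 + \left(A + u\right) = -9 + A + u$)
$r{\left(-7,13 \right)} S{\left(5,-3 \right)} = 12 \cdot 13 \left(-9 + 5 - 3\right) = 156 \left(-7\right) = -1092$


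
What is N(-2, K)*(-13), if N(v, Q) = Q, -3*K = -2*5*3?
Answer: -130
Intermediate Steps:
K = 10 (K = -(-2*5)*3/3 = -(-10)*3/3 = -1/3*(-30) = 10)
N(-2, K)*(-13) = 10*(-13) = -130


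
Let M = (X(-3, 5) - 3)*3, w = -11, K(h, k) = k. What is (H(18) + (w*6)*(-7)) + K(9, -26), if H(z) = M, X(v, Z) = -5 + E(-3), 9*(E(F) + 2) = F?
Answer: 405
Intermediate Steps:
E(F) = -2 + F/9
X(v, Z) = -22/3 (X(v, Z) = -5 + (-2 + (⅑)*(-3)) = -5 + (-2 - ⅓) = -5 - 7/3 = -22/3)
M = -31 (M = (-22/3 - 3)*3 = -31/3*3 = -31)
H(z) = -31
(H(18) + (w*6)*(-7)) + K(9, -26) = (-31 - 11*6*(-7)) - 26 = (-31 - 66*(-7)) - 26 = (-31 + 462) - 26 = 431 - 26 = 405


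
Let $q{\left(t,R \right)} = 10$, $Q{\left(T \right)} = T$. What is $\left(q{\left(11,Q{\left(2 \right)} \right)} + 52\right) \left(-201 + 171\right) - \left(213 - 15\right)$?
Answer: $-2058$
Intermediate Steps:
$\left(q{\left(11,Q{\left(2 \right)} \right)} + 52\right) \left(-201 + 171\right) - \left(213 - 15\right) = \left(10 + 52\right) \left(-201 + 171\right) - \left(213 - 15\right) = 62 \left(-30\right) - \left(213 - 15\right) = -1860 - 198 = -2058$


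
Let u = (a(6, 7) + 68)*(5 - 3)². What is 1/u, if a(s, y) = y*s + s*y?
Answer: 1/608 ≈ 0.0016447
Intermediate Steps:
a(s, y) = 2*s*y (a(s, y) = s*y + s*y = 2*s*y)
u = 608 (u = (2*6*7 + 68)*(5 - 3)² = (84 + 68)*2² = 152*4 = 608)
1/u = 1/608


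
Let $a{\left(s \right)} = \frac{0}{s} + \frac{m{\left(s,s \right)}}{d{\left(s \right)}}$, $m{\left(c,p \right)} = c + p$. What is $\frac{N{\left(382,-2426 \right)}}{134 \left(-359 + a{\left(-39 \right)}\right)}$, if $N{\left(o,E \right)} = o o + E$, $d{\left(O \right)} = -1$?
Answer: $- \frac{71749}{18827} \approx -3.811$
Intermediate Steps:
$a{\left(s \right)} = - 2 s$ ($a{\left(s \right)} = \frac{0}{s} + \frac{s + s}{-1} = 0 + 2 s \left(-1\right) = 0 - 2 s = - 2 s$)
$N{\left(o,E \right)} = E + o^{2}$ ($N{\left(o,E \right)} = o^{2} + E = E + o^{2}$)
$\frac{N{\left(382,-2426 \right)}}{134 \left(-359 + a{\left(-39 \right)}\right)} = \frac{-2426 + 382^{2}}{134 \left(-359 - -78\right)} = \frac{-2426 + 145924}{134 \left(-359 + 78\right)} = \frac{143498}{134 \left(-281\right)} = \frac{143498}{-37654} = 143498 \left(- \frac{1}{37654}\right) = - \frac{71749}{18827}$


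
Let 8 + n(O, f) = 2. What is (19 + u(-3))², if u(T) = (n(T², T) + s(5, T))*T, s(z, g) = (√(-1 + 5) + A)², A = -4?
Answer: 625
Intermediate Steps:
n(O, f) = -6 (n(O, f) = -8 + 2 = -6)
s(z, g) = 4 (s(z, g) = (√(-1 + 5) - 4)² = (√4 - 4)² = (2 - 4)² = (-2)² = 4)
u(T) = -2*T (u(T) = (-6 + 4)*T = -2*T)
(19 + u(-3))² = (19 - 2*(-3))² = (19 + 6)² = 25² = 625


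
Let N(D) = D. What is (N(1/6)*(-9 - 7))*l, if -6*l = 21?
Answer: 28/3 ≈ 9.3333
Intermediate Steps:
l = -7/2 (l = -1/6*21 = -7/2 ≈ -3.5000)
(N(1/6)*(-9 - 7))*l = ((-9 - 7)/6)*(-7/2) = ((1/6)*(-16))*(-7/2) = -8/3*(-7/2) = 28/3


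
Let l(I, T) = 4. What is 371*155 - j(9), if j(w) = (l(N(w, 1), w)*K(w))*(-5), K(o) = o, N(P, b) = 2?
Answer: 57685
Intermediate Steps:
j(w) = -20*w (j(w) = (4*w)*(-5) = -20*w)
371*155 - j(9) = 371*155 - (-20)*9 = 57505 - 1*(-180) = 57505 + 180 = 57685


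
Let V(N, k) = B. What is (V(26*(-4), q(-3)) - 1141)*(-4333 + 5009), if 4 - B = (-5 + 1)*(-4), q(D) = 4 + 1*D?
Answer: -779428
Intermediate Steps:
q(D) = 4 + D
B = -12 (B = 4 - (-5 + 1)*(-4) = 4 - (-4)*(-4) = 4 - 1*16 = 4 - 16 = -12)
V(N, k) = -12
(V(26*(-4), q(-3)) - 1141)*(-4333 + 5009) = (-12 - 1141)*(-4333 + 5009) = -1153*676 = -779428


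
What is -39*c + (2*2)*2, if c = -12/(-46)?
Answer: -50/23 ≈ -2.1739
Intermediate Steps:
c = 6/23 (c = -12*(-1/46) = 6/23 ≈ 0.26087)
-39*c + (2*2)*2 = -39*6/23 + (2*2)*2 = -234/23 + 4*2 = -234/23 + 8 = -50/23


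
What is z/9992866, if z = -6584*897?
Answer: -276/467 ≈ -0.59101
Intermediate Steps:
z = -5905848
z/9992866 = -5905848/9992866 = -5905848*1/9992866 = -276/467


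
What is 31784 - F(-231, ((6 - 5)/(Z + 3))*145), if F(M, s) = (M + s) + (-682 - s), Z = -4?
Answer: 32697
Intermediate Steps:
F(M, s) = -682 + M
31784 - F(-231, ((6 - 5)/(Z + 3))*145) = 31784 - (-682 - 231) = 31784 - 1*(-913) = 31784 + 913 = 32697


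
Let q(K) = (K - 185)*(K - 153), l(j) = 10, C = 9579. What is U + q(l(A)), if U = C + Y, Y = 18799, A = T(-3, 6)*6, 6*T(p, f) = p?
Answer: 53403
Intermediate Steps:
T(p, f) = p/6
A = -3 (A = ((⅙)*(-3))*6 = -½*6 = -3)
q(K) = (-185 + K)*(-153 + K)
U = 28378 (U = 9579 + 18799 = 28378)
U + q(l(A)) = 28378 + (28305 + 10² - 338*10) = 28378 + (28305 + 100 - 3380) = 28378 + 25025 = 53403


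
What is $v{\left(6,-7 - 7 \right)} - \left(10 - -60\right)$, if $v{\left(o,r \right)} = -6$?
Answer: $-76$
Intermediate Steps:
$v{\left(6,-7 - 7 \right)} - \left(10 - -60\right) = -6 - \left(10 - -60\right) = -6 - \left(10 + 60\right) = -6 - 70 = -76$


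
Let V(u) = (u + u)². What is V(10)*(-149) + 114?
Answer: -59486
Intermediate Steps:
V(u) = 4*u² (V(u) = (2*u)² = 4*u²)
V(10)*(-149) + 114 = (4*10²)*(-149) + 114 = (4*100)*(-149) + 114 = 400*(-149) + 114 = -59600 + 114 = -59486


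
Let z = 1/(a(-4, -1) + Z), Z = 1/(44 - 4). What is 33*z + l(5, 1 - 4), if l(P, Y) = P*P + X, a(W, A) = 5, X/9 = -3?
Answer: 306/67 ≈ 4.5672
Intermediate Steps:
X = -27 (X = 9*(-3) = -27)
Z = 1/40 ≈ 0.025000
l(P, Y) = -27 + P² (l(P, Y) = P*P - 27 = P² - 27 = -27 + P²)
z = 40/201 (z = 1/(5 + 1/40) = 1/(201/40) = 40/201 ≈ 0.19900)
33*z + l(5, 1 - 4) = 33*(40/201) + (-27 + 5²) = 440/67 + (-27 + 25) = 440/67 - 2 = 306/67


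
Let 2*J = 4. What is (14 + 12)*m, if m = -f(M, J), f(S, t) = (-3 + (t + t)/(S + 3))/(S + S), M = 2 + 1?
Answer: 91/9 ≈ 10.111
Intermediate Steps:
M = 3
J = 2 (J = (½)*4 = 2)
f(S, t) = (-3 + 2*t/(3 + S))/(2*S) (f(S, t) = (-3 + (2*t)/(3 + S))/((2*S)) = (-3 + 2*t/(3 + S))*(1/(2*S)) = (-3 + 2*t/(3 + S))/(2*S))
m = 7/18 (m = -(-9 - 3*3 + 2*2)/(2*3*(3 + 3)) = -(-9 - 9 + 4)/(2*3*6) = -(-14)/(2*3*6) = -1*(-7/18) = 7/18 ≈ 0.38889)
(14 + 12)*m = (14 + 12)*(7/18) = 26*(7/18) = 91/9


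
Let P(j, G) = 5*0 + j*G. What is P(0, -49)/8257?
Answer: 0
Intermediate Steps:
P(j, G) = G*j (P(j, G) = 0 + G*j = G*j)
P(0, -49)/8257 = -49*0/8257 = 0*(1/8257) = 0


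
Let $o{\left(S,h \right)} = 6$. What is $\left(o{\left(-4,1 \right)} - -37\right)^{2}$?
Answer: $1849$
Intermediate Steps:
$\left(o{\left(-4,1 \right)} - -37\right)^{2} = \left(6 - -37\right)^{2} = \left(6 + 37\right)^{2} = 43^{2} = 1849$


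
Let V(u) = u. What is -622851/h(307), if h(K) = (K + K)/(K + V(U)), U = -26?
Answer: -175021131/614 ≈ -2.8505e+5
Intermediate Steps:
h(K) = 2*K/(-26 + K) (h(K) = (K + K)/(K - 26) = (2*K)/(-26 + K) = 2*K/(-26 + K))
-622851/h(307) = -622851/(2*307/(-26 + 307)) = -622851/(2*307/281) = -622851/(2*307*(1/281)) = -622851/614/281 = -622851*281/614 = -175021131/614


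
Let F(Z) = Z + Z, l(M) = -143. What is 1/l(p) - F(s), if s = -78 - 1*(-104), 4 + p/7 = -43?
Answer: -7437/143 ≈ -52.007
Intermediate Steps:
p = -329 (p = -28 + 7*(-43) = -28 - 301 = -329)
s = 26 (s = -78 + 104 = 26)
F(Z) = 2*Z
1/l(p) - F(s) = 1/(-143) - 2*26 = -1/143 - 1*52 = -1/143 - 52 = -7437/143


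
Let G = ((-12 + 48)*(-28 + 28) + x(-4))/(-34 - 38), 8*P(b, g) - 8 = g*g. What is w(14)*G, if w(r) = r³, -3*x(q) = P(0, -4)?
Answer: 343/9 ≈ 38.111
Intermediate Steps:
P(b, g) = 1 + g²/8 (P(b, g) = 1 + (g*g)/8 = 1 + g²/8)
x(q) = -1 (x(q) = -(1 + (⅛)*(-4)²)/3 = -(1 + (⅛)*16)/3 = -(1 + 2)/3 = -⅓*3 = -1)
G = 1/72 (G = ((-12 + 48)*(-28 + 28) - 1)/(-34 - 38) = (36*0 - 1)/(-72) = (0 - 1)*(-1/72) = -1*(-1/72) = 1/72 ≈ 0.013889)
w(14)*G = 14³*(1/72) = 2744*(1/72) = 343/9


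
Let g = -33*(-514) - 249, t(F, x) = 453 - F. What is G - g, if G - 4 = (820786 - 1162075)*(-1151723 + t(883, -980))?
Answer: 393217128508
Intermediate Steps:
G = 393217145221 (G = 4 + (820786 - 1162075)*(-1151723 + (453 - 1*883)) = 4 - 341289*(-1151723 + (453 - 883)) = 4 - 341289*(-1151723 - 430) = 4 - 341289*(-1152153) = 4 + 393217145217 = 393217145221)
g = 16713 (g = 16962 - 249 = 16713)
G - g = 393217145221 - 1*16713 = 393217145221 - 16713 = 393217128508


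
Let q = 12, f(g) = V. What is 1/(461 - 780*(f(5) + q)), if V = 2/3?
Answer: -1/9419 ≈ -0.00010617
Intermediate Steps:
V = 2/3 (V = 2*(1/3) = 2/3 ≈ 0.66667)
f(g) = 2/3
1/(461 - 780*(f(5) + q)) = 1/(461 - 780*(2/3 + 12)) = 1/(461 - 780*38/3) = 1/(461 - 130*76) = 1/(461 - 9880) = 1/(-9419) = -1/9419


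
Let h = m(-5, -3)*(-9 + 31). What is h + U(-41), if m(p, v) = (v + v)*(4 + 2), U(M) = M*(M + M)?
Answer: 2570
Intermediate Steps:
U(M) = 2*M² (U(M) = M*(2*M) = 2*M²)
m(p, v) = 12*v (m(p, v) = (2*v)*6 = 12*v)
h = -792 (h = (12*(-3))*(-9 + 31) = -36*22 = -792)
h + U(-41) = -792 + 2*(-41)² = -792 + 2*1681 = -792 + 3362 = 2570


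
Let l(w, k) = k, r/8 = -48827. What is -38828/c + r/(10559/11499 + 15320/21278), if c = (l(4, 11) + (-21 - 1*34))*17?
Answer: -525543945478225/2204614951 ≈ -2.3838e+5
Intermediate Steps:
r = -390616 (r = 8*(-48827) = -390616)
c = -748 (c = (11 + (-21 - 1*34))*17 = (11 + (-21 - 34))*17 = (11 - 55)*17 = -44*17 = -748)
-38828/c + r/(10559/11499 + 15320/21278) = -38828/(-748) - 390616/(10559/11499 + 15320/21278) = -38828*(-1/748) - 390616/(10559*(1/11499) + 15320*(1/21278)) = 571/11 - 390616/(10559/11499 + 7660/10639) = 571/11 - 390616/200419541/122337861 = 571/11 - 390616*122337861/200419541 = 571/11 - 47787125912376/200419541 = -525543945478225/2204614951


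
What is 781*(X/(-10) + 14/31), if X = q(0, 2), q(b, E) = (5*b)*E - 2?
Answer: 78881/155 ≈ 508.91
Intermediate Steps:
q(b, E) = -2 + 5*E*b (q(b, E) = 5*E*b - 2 = -2 + 5*E*b)
X = -2 (X = -2 + 5*2*0 = -2 + 0 = -2)
781*(X/(-10) + 14/31) = 781*(-2/(-10) + 14/31) = 781*(-2*(-1/10) + 14*(1/31)) = 781*(1/5 + 14/31) = 781*(101/155) = 78881/155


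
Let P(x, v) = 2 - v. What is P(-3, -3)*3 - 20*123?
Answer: -2445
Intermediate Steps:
P(-3, -3)*3 - 20*123 = (2 - 1*(-3))*3 - 20*123 = (2 + 3)*3 - 2460 = 5*3 - 2460 = 15 - 2460 = -2445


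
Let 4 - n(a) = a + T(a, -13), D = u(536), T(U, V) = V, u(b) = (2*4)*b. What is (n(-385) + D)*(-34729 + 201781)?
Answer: 783473880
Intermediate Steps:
u(b) = 8*b
D = 4288 (D = 8*536 = 4288)
n(a) = 17 - a (n(a) = 4 - (a - 13) = 4 - (-13 + a) = 4 + (13 - a) = 17 - a)
(n(-385) + D)*(-34729 + 201781) = ((17 - 1*(-385)) + 4288)*(-34729 + 201781) = ((17 + 385) + 4288)*167052 = (402 + 4288)*167052 = 4690*167052 = 783473880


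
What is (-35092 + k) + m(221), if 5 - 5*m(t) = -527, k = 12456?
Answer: -112648/5 ≈ -22530.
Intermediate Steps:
m(t) = 532/5 (m(t) = 1 - 1/5*(-527) = 1 + 527/5 = 532/5)
(-35092 + k) + m(221) = (-35092 + 12456) + 532/5 = -22636 + 532/5 = -112648/5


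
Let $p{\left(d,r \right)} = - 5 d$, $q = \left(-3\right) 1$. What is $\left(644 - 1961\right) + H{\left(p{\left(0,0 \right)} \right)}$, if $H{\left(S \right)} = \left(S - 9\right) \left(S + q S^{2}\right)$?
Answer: $-1317$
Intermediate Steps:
$q = -3$
$H{\left(S \right)} = \left(-9 + S\right) \left(S - 3 S^{2}\right)$ ($H{\left(S \right)} = \left(S - 9\right) \left(S - 3 S^{2}\right) = \left(-9 + S\right) \left(S - 3 S^{2}\right)$)
$\left(644 - 1961\right) + H{\left(p{\left(0,0 \right)} \right)} = \left(644 - 1961\right) + \left(-5\right) 0 \left(-9 - 3 \left(\left(-5\right) 0\right)^{2} + 28 \left(\left(-5\right) 0\right)\right) = -1317 + 0 \left(-9 - 3 \cdot 0^{2} + 28 \cdot 0\right) = -1317 + 0 \left(-9 - 0 + 0\right) = -1317 + 0 \left(-9 + 0 + 0\right) = -1317 + 0 \left(-9\right) = -1317 + 0 = -1317$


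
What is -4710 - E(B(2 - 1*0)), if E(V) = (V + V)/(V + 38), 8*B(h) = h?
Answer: -720632/153 ≈ -4710.0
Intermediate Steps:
B(h) = h/8
E(V) = 2*V/(38 + V) (E(V) = (2*V)/(38 + V) = 2*V/(38 + V))
-4710 - E(B(2 - 1*0)) = -4710 - 2*(2 - 1*0)/8/(38 + (2 - 1*0)/8) = -4710 - 2*(2 + 0)/8/(38 + (2 + 0)/8) = -4710 - 2*(⅛)*2/(38 + (⅛)*2) = -4710 - 2/(4*(38 + ¼)) = -4710 - 2/(4*153/4) = -4710 - 2*4/(4*153) = -4710 - 1*2/153 = -4710 - 2/153 = -720632/153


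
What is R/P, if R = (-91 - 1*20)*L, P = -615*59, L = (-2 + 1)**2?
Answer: 37/12095 ≈ 0.0030591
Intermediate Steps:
L = 1 (L = (-1)**2 = 1)
P = -36285
R = -111 (R = (-91 - 1*20)*1 = (-91 - 20)*1 = -111*1 = -111)
R/P = -111/(-36285) = -111*(-1/36285) = 37/12095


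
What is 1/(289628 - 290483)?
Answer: -1/855 ≈ -0.0011696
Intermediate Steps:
1/(289628 - 290483) = 1/(-855) = -1/855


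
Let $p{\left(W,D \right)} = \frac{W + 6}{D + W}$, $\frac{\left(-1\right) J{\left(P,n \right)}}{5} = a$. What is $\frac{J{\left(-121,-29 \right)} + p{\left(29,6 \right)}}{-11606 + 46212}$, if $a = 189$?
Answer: $- \frac{472}{17303} \approx -0.027279$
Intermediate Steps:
$J{\left(P,n \right)} = -945$ ($J{\left(P,n \right)} = \left(-5\right) 189 = -945$)
$p{\left(W,D \right)} = \frac{6 + W}{D + W}$
$\frac{J{\left(-121,-29 \right)} + p{\left(29,6 \right)}}{-11606 + 46212} = \frac{-945 + \frac{6 + 29}{6 + 29}}{-11606 + 46212} = \frac{-945 + \frac{1}{35} \cdot 35}{34606} = \left(-945 + \frac{1}{35} \cdot 35\right) \frac{1}{34606} = \left(-945 + 1\right) \frac{1}{34606} = \left(-944\right) \frac{1}{34606} = - \frac{472}{17303}$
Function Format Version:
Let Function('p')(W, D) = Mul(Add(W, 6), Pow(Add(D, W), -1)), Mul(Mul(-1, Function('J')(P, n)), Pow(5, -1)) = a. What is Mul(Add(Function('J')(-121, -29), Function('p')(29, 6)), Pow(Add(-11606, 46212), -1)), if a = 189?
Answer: Rational(-472, 17303) ≈ -0.027279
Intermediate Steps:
Function('J')(P, n) = -945 (Function('J')(P, n) = Mul(-5, 189) = -945)
Function('p')(W, D) = Mul(Pow(Add(D, W), -1), Add(6, W)) (Function('p')(W, D) = Mul(Add(6, W), Pow(Add(D, W), -1)) = Mul(Pow(Add(D, W), -1), Add(6, W)))
Mul(Add(Function('J')(-121, -29), Function('p')(29, 6)), Pow(Add(-11606, 46212), -1)) = Mul(Add(-945, Mul(Pow(Add(6, 29), -1), Add(6, 29))), Pow(Add(-11606, 46212), -1)) = Mul(Add(-945, Mul(Pow(35, -1), 35)), Pow(34606, -1)) = Mul(Add(-945, Mul(Rational(1, 35), 35)), Rational(1, 34606)) = Mul(Add(-945, 1), Rational(1, 34606)) = Mul(-944, Rational(1, 34606)) = Rational(-472, 17303)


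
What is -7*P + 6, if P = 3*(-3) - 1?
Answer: 76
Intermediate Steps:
P = -10 (P = -9 - 1 = -10)
-7*P + 6 = -7*(-10) + 6 = 70 + 6 = 76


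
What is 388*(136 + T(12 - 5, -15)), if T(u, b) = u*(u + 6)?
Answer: 88076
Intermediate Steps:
T(u, b) = u*(6 + u)
388*(136 + T(12 - 5, -15)) = 388*(136 + (12 - 5)*(6 + (12 - 5))) = 388*(136 + 7*(6 + 7)) = 388*(136 + 7*13) = 388*(136 + 91) = 388*227 = 88076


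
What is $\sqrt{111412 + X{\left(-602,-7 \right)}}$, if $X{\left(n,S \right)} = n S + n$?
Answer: $4 \sqrt{7189} \approx 339.15$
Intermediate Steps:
$X{\left(n,S \right)} = n + S n$ ($X{\left(n,S \right)} = S n + n = n + S n$)
$\sqrt{111412 + X{\left(-602,-7 \right)}} = \sqrt{111412 - 602 \left(1 - 7\right)} = \sqrt{111412 - -3612} = \sqrt{111412 + 3612} = \sqrt{115024} = 4 \sqrt{7189}$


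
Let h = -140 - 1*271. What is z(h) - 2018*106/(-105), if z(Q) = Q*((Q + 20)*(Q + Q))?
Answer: -13869889402/105 ≈ -1.3209e+8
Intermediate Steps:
h = -411 (h = -140 - 271 = -411)
z(Q) = 2*Q**2*(20 + Q) (z(Q) = Q*((20 + Q)*(2*Q)) = Q*(2*Q*(20 + Q)) = 2*Q**2*(20 + Q))
z(h) - 2018*106/(-105) = 2*(-411)**2*(20 - 411) - 2018*106/(-105) = 2*168921*(-391) - 2018*106*(-1/105) = -132096222 - 2018*(-106)/105 = -132096222 - 1*(-213908/105) = -132096222 + 213908/105 = -13869889402/105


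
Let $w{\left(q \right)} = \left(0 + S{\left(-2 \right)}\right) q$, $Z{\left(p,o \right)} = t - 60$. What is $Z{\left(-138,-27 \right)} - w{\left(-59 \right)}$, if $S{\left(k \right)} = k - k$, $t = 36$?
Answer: $-24$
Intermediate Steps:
$Z{\left(p,o \right)} = -24$ ($Z{\left(p,o \right)} = 36 - 60 = -24$)
$S{\left(k \right)} = 0$
$w{\left(q \right)} = 0$ ($w{\left(q \right)} = \left(0 + 0\right) q = 0 q = 0$)
$Z{\left(-138,-27 \right)} - w{\left(-59 \right)} = -24 - 0 = -24 + 0 = -24$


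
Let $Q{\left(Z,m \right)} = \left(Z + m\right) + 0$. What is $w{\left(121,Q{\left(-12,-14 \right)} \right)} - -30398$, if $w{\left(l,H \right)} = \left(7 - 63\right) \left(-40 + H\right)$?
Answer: $34094$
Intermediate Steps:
$Q{\left(Z,m \right)} = Z + m$
$w{\left(l,H \right)} = 2240 - 56 H$ ($w{\left(l,H \right)} = - 56 \left(-40 + H\right) = 2240 - 56 H$)
$w{\left(121,Q{\left(-12,-14 \right)} \right)} - -30398 = \left(2240 - 56 \left(-12 - 14\right)\right) - -30398 = \left(2240 - -1456\right) + 30398 = \left(2240 + 1456\right) + 30398 = 3696 + 30398 = 34094$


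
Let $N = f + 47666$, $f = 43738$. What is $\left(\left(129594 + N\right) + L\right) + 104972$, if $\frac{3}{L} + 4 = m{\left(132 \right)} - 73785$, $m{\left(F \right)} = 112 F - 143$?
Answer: $\frac{6426824519}{19716} \approx 3.2597 \cdot 10^{5}$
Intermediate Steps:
$N = 91404$ ($N = 43738 + 47666 = 91404$)
$m{\left(F \right)} = -143 + 112 F$
$L = - \frac{1}{19716}$ ($L = \frac{3}{-4 + \left(\left(-143 + 112 \cdot 132\right) - 73785\right)} = \frac{3}{-4 + \left(\left(-143 + 14784\right) - 73785\right)} = \frac{3}{-4 + \left(14641 - 73785\right)} = \frac{3}{-4 - 59144} = \frac{3}{-59148} = 3 \left(- \frac{1}{59148}\right) = - \frac{1}{19716} \approx -5.072 \cdot 10^{-5}$)
$\left(\left(129594 + N\right) + L\right) + 104972 = \left(\left(129594 + 91404\right) - \frac{1}{19716}\right) + 104972 = \left(220998 - \frac{1}{19716}\right) + 104972 = \frac{4357196567}{19716} + 104972 = \frac{6426824519}{19716}$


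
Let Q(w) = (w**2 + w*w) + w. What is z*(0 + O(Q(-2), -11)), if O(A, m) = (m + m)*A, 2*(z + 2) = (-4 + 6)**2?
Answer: 0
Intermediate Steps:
z = 0 (z = -2 + (-4 + 6)**2/2 = -2 + (1/2)*2**2 = -2 + (1/2)*4 = -2 + 2 = 0)
Q(w) = w + 2*w**2 (Q(w) = (w**2 + w**2) + w = 2*w**2 + w = w + 2*w**2)
O(A, m) = 2*A*m (O(A, m) = (2*m)*A = 2*A*m)
z*(0 + O(Q(-2), -11)) = 0*(0 + 2*(-2*(1 + 2*(-2)))*(-11)) = 0*(0 + 2*(-2*(1 - 4))*(-11)) = 0*(0 + 2*(-2*(-3))*(-11)) = 0*(0 + 2*6*(-11)) = 0*(0 - 132) = 0*(-132) = 0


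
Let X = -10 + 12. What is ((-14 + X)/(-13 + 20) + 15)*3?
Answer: 279/7 ≈ 39.857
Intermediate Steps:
X = 2
((-14 + X)/(-13 + 20) + 15)*3 = ((-14 + 2)/(-13 + 20) + 15)*3 = (-12/7 + 15)*3 = (93/7)*3 = 279/7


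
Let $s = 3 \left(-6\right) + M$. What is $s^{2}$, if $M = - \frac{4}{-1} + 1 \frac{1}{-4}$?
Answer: $\frac{3249}{16} \approx 203.06$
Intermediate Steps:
$M = \frac{15}{4}$ ($M = \left(-4\right) \left(-1\right) + 1 \left(- \frac{1}{4}\right) = 4 - \frac{1}{4} = \frac{15}{4} \approx 3.75$)
$s = - \frac{57}{4}$ ($s = 3 \left(-6\right) + \frac{15}{4} = -18 + \frac{15}{4} = - \frac{57}{4} \approx -14.25$)
$s^{2} = \left(- \frac{57}{4}\right)^{2} = \frac{3249}{16}$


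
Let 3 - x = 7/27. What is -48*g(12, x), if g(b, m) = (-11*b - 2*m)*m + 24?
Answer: 4115072/243 ≈ 16934.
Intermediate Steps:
x = 74/27 (x = 3 - 7/27 = 74/27 ≈ 2.7407)
g(b, m) = 24 + m*(-11*b - 2*m) (g(b, m) = m*(-11*b - 2*m) + 24 = 24 + m*(-11*b - 2*m))
-48*g(12, x) = -48*(24 - 2*(74/27)² - 11*12*74/27) = -48*(24 - 2*5476/729 - 3256/9) = -48*(24 - 10952/729 - 3256/9) = -48*(-257192/729) = 4115072/243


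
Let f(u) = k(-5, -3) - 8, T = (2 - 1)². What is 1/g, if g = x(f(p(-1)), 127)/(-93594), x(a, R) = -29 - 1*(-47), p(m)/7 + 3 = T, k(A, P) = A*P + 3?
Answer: -15599/3 ≈ -5199.7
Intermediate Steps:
T = 1 (T = 1² = 1)
k(A, P) = 3 + A*P
p(m) = -14 (p(m) = -21 + 7*1 = -21 + 7 = -14)
f(u) = 10 (f(u) = (3 - 5*(-3)) - 8 = (3 + 15) - 8 = 18 - 8 = 10)
x(a, R) = 18 (x(a, R) = -29 + 47 = 18)
g = -3/15599 (g = 18/(-93594) = 18*(-1/93594) = -3/15599 ≈ -0.00019232)
1/g = 1/(-3/15599) = -15599/3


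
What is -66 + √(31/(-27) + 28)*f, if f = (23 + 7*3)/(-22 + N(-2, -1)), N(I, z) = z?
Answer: -66 - 220*√87/207 ≈ -75.913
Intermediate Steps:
f = -44/23 (f = (23 + 7*3)/(-22 - 1) = (23 + 21)/(-23) = 44*(-1/23) = -44/23 ≈ -1.9130)
-66 + √(31/(-27) + 28)*f = -66 + √(31/(-27) + 28)*(-44/23) = -66 + √(31*(-1/27) + 28)*(-44/23) = -66 + √(-31/27 + 28)*(-44/23) = -66 + √(725/27)*(-44/23) = -66 + (5*√87/9)*(-44/23) = -66 - 220*√87/207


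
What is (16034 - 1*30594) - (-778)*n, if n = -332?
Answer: -272856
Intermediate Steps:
(16034 - 1*30594) - (-778)*n = (16034 - 1*30594) - (-778)*(-332) = (16034 - 30594) - 1*258296 = -14560 - 258296 = -272856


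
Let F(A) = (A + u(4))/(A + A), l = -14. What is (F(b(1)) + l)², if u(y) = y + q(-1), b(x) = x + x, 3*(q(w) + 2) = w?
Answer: 24649/144 ≈ 171.17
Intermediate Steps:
q(w) = -2 + w/3
b(x) = 2*x
u(y) = -7/3 + y (u(y) = y + (-2 + (⅓)*(-1)) = y + (-2 - ⅓) = y - 7/3 = -7/3 + y)
F(A) = (5/3 + A)/(2*A) (F(A) = (A + (-7/3 + 4))/(A + A) = (A + 5/3)/((2*A)) = (5/3 + A)*(1/(2*A)) = (5/3 + A)/(2*A))
(F(b(1)) + l)² = ((5 + 3*(2*1))/(6*((2*1))) - 14)² = ((⅙)*(5 + 3*2)/2 - 14)² = ((⅙)*(½)*(5 + 6) - 14)² = ((⅙)*(½)*11 - 14)² = (11/12 - 14)² = (-157/12)² = 24649/144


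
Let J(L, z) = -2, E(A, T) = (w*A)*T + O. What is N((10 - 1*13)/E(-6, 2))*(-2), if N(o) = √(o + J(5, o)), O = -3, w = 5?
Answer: -2*I*√861/21 ≈ -2.7946*I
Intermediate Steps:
E(A, T) = -3 + 5*A*T (E(A, T) = (5*A)*T - 3 = 5*A*T - 3 = -3 + 5*A*T)
N(o) = √(-2 + o) (N(o) = √(o - 2) = √(-2 + o))
N((10 - 1*13)/E(-6, 2))*(-2) = √(-2 + (10 - 1*13)/(-3 + 5*(-6)*2))*(-2) = √(-2 + (10 - 13)/(-3 - 60))*(-2) = √(-2 - 3/(-63))*(-2) = √(-2 - 3*(-1/63))*(-2) = √(-2 + 1/21)*(-2) = √(-41/21)*(-2) = (I*√861/21)*(-2) = -2*I*√861/21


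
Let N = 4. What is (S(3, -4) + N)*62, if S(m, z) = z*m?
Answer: -496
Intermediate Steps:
S(m, z) = m*z
(S(3, -4) + N)*62 = (3*(-4) + 4)*62 = (-12 + 4)*62 = -8*62 = -496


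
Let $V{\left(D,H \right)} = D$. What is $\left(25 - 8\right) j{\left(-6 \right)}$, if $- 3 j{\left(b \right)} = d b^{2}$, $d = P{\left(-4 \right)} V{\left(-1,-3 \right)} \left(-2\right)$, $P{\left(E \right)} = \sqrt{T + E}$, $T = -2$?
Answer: $- 408 i \sqrt{6} \approx - 999.39 i$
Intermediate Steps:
$P{\left(E \right)} = \sqrt{-2 + E}$
$d = 2 i \sqrt{6}$ ($d = \sqrt{-2 - 4} \left(-1\right) \left(-2\right) = \sqrt{-6} \left(-1\right) \left(-2\right) = i \sqrt{6} \left(-1\right) \left(-2\right) = - i \sqrt{6} \left(-2\right) = 2 i \sqrt{6} \approx 4.899 i$)
$j{\left(b \right)} = - \frac{2 i \sqrt{6} b^{2}}{3}$
$\left(25 - 8\right) j{\left(-6 \right)} = \left(25 - 8\right) \left(- \frac{2 i \sqrt{6} \left(-6\right)^{2}}{3}\right) = 17 \left(\left(- \frac{2}{3}\right) i \sqrt{6} \cdot 36\right) = 17 \left(- 24 i \sqrt{6}\right) = - 408 i \sqrt{6}$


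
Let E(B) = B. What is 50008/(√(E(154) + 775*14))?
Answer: 3572*√2751/393 ≈ 476.72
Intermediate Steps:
50008/(√(E(154) + 775*14)) = 50008/(√(154 + 775*14)) = 50008/(√(154 + 10850)) = 50008/(√11004) = 50008/((2*√2751)) = 50008*(√2751/5502) = 3572*√2751/393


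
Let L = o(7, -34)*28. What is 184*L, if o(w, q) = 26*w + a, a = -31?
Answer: 777952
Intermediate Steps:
o(w, q) = -31 + 26*w (o(w, q) = 26*w - 31 = -31 + 26*w)
L = 4228 (L = (-31 + 26*7)*28 = (-31 + 182)*28 = 151*28 = 4228)
184*L = 184*4228 = 777952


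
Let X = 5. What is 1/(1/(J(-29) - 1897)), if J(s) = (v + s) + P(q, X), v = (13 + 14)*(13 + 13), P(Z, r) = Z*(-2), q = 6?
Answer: -1236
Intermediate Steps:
P(Z, r) = -2*Z
v = 702 (v = 27*26 = 702)
J(s) = 690 + s (J(s) = (702 + s) - 2*6 = (702 + s) - 12 = 690 + s)
1/(1/(J(-29) - 1897)) = 1/(1/((690 - 29) - 1897)) = 1/(1/(661 - 1897)) = 1/(1/(-1236)) = 1/(-1/1236) = -1236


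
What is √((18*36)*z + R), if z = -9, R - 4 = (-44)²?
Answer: 2*I*√973 ≈ 62.386*I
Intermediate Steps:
R = 1940 (R = 4 + (-44)² = 4 + 1936 = 1940)
√((18*36)*z + R) = √((18*36)*(-9) + 1940) = √(648*(-9) + 1940) = √(-5832 + 1940) = √(-3892) = 2*I*√973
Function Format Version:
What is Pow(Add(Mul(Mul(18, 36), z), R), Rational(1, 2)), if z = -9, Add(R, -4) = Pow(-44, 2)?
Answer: Mul(2, I, Pow(973, Rational(1, 2))) ≈ Mul(62.386, I)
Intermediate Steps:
R = 1940 (R = Add(4, Pow(-44, 2)) = Add(4, 1936) = 1940)
Pow(Add(Mul(Mul(18, 36), z), R), Rational(1, 2)) = Pow(Add(Mul(Mul(18, 36), -9), 1940), Rational(1, 2)) = Pow(Add(Mul(648, -9), 1940), Rational(1, 2)) = Pow(Add(-5832, 1940), Rational(1, 2)) = Pow(-3892, Rational(1, 2)) = Mul(2, I, Pow(973, Rational(1, 2)))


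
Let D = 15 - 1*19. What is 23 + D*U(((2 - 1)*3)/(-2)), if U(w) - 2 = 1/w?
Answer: 53/3 ≈ 17.667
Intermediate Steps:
D = -4 (D = 15 - 19 = -4)
U(w) = 2 + 1/w
23 + D*U(((2 - 1)*3)/(-2)) = 23 - 4*(2 + 1/(((2 - 1)*3)/(-2))) = 23 - 4*(2 + 1/((1*3)*(-½))) = 23 - 4*(2 + 1/(3*(-½))) = 23 - 4*(2 + 1/(-3/2)) = 23 - 4*(2 - ⅔) = 23 - 4*4/3 = 23 - 16/3 = 53/3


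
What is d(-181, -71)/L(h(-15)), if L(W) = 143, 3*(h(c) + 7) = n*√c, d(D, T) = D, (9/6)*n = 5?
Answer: -181/143 ≈ -1.2657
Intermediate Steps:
n = 10/3 (n = (⅔)*5 = 10/3 ≈ 3.3333)
h(c) = -7 + 10*√c/9 (h(c) = -7 + (10*√c/3)/3 = -7 + 10*√c/9)
d(-181, -71)/L(h(-15)) = -181/143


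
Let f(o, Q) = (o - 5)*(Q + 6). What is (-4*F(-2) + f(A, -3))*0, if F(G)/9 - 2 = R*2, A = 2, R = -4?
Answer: 0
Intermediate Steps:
f(o, Q) = (-5 + o)*(6 + Q)
F(G) = -54 (F(G) = 18 + 9*(-4*2) = 18 + 9*(-8) = 18 - 72 = -54)
(-4*F(-2) + f(A, -3))*0 = (-4*(-54) + (-30 - 5*(-3) + 6*2 - 3*2))*0 = (216 + (-30 + 15 + 12 - 6))*0 = (216 - 9)*0 = 207*0 = 0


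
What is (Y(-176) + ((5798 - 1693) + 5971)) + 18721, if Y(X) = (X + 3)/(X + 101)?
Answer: 2159948/75 ≈ 28799.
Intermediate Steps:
Y(X) = (3 + X)/(101 + X)
(Y(-176) + ((5798 - 1693) + 5971)) + 18721 = ((3 - 176)/(101 - 176) + ((5798 - 1693) + 5971)) + 18721 = (-173/(-75) + (4105 + 5971)) + 18721 = (-1/75*(-173) + 10076) + 18721 = (173/75 + 10076) + 18721 = 755873/75 + 18721 = 2159948/75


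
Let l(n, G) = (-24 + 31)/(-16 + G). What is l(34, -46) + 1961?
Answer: 121575/62 ≈ 1960.9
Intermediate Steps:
l(n, G) = 7/(-16 + G)
l(34, -46) + 1961 = 7/(-16 - 46) + 1961 = 7/(-62) + 1961 = 7*(-1/62) + 1961 = -7/62 + 1961 = 121575/62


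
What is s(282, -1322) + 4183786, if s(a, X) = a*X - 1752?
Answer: 3809230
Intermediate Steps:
s(a, X) = -1752 + X*a (s(a, X) = X*a - 1752 = -1752 + X*a)
s(282, -1322) + 4183786 = (-1752 - 1322*282) + 4183786 = (-1752 - 372804) + 4183786 = -374556 + 4183786 = 3809230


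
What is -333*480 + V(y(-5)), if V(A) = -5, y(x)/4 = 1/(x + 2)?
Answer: -159845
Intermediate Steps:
y(x) = 4/(2 + x) (y(x) = 4/(x + 2) = 4/(2 + x))
-333*480 + V(y(-5)) = -333*480 - 5 = -159840 - 5 = -159845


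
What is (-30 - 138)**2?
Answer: 28224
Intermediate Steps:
(-30 - 138)**2 = (-168)**2 = 28224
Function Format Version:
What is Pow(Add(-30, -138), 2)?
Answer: 28224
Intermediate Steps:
Pow(Add(-30, -138), 2) = Pow(-168, 2) = 28224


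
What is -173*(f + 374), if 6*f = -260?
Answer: -171616/3 ≈ -57205.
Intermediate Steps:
f = -130/3 (f = (1/6)*(-260) = -130/3 ≈ -43.333)
-173*(f + 374) = -173*(-130/3 + 374) = -173*992/3 = -171616/3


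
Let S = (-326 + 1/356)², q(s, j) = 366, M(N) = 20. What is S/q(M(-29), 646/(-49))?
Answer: 4489587675/15461792 ≈ 290.37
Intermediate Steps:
S = 13468763025/126736 (S = (-326 + 1/356)² = (-116055/356)² = 13468763025/126736 ≈ 1.0627e+5)
S/q(M(-29), 646/(-49)) = (13468763025/126736)/366 = (13468763025/126736)*(1/366) = 4489587675/15461792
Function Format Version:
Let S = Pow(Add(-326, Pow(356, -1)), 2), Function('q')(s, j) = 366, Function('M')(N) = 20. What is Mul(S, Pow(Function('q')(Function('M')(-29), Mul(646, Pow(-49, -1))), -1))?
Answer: Rational(4489587675, 15461792) ≈ 290.37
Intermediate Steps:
S = Rational(13468763025, 126736) (S = Pow(Add(-326, Rational(1, 356)), 2) = Pow(Rational(-116055, 356), 2) = Rational(13468763025, 126736) ≈ 1.0627e+5)
Mul(S, Pow(Function('q')(Function('M')(-29), Mul(646, Pow(-49, -1))), -1)) = Mul(Rational(13468763025, 126736), Pow(366, -1)) = Mul(Rational(13468763025, 126736), Rational(1, 366)) = Rational(4489587675, 15461792)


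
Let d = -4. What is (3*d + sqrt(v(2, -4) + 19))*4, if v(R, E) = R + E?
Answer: -48 + 4*sqrt(17) ≈ -31.508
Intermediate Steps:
v(R, E) = E + R
(3*d + sqrt(v(2, -4) + 19))*4 = (3*(-4) + sqrt((-4 + 2) + 19))*4 = (-12 + sqrt(-2 + 19))*4 = (-12 + sqrt(17))*4 = -48 + 4*sqrt(17)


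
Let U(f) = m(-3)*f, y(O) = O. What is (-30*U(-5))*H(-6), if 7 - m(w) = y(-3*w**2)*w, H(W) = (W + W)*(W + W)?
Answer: -1598400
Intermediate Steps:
H(W) = 4*W**2 (H(W) = (2*W)*(2*W) = 4*W**2)
m(w) = 7 + 3*w**3 (m(w) = 7 - (-3*w**2)*w = 7 - (-3)*w**3 = 7 + 3*w**3)
U(f) = -74*f (U(f) = (7 + 3*(-3)**3)*f = (7 + 3*(-27))*f = (7 - 81)*f = -74*f)
(-30*U(-5))*H(-6) = (-(-2220)*(-5))*(4*(-6)**2) = (-30*370)*(4*36) = -11100*144 = -1598400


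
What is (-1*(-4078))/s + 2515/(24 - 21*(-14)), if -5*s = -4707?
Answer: 6107375/498942 ≈ 12.241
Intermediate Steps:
s = 4707/5 (s = -1/5*(-4707) = 4707/5 ≈ 941.40)
(-1*(-4078))/s + 2515/(24 - 21*(-14)) = (-1*(-4078))/(4707/5) + 2515/(24 - 21*(-14)) = 4078*(5/4707) + 2515/(24 + 294) = 20390/4707 + 2515/318 = 6107375/498942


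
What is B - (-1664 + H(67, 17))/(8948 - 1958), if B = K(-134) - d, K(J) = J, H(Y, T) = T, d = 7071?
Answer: -16787101/2330 ≈ -7204.8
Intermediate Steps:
B = -7205 (B = -134 - 1*7071 = -134 - 7071 = -7205)
B - (-1664 + H(67, 17))/(8948 - 1958) = -7205 - (-1664 + 17)/(8948 - 1958) = -7205 - (-1647)/6990 = -7205 - 1*(-549/2330) = -7205 + 549/2330 = -16787101/2330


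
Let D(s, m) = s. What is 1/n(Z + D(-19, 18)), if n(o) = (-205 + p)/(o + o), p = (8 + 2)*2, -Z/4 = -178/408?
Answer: 352/1887 ≈ 0.18654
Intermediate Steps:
Z = 89/51 (Z = -(-712)/408 = -4*(-89/204) = 89/51 ≈ 1.7451)
p = 20 (p = 10*2 = 20)
n(o) = -185/(2*o) (n(o) = (-205 + 20)/(o + o) = -185*1/(2*o) = -185/(2*o))
1/n(Z + D(-19, 18)) = 1/(-185/(2*(89/51 - 19))) = 1/(-185/(2*(-880/51))) = 1/(-185/2*(-51/880)) = 1/(1887/352) = 352/1887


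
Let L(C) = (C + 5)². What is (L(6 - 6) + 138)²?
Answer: 26569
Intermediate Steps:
L(C) = (5 + C)²
(L(6 - 6) + 138)² = ((5 + (6 - 6))² + 138)² = ((5 + 0)² + 138)² = (5² + 138)² = (25 + 138)² = 163² = 26569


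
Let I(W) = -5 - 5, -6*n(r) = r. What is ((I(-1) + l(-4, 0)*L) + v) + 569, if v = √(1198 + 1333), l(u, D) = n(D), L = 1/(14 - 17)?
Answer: 559 + √2531 ≈ 609.31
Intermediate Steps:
n(r) = -r/6
L = -⅓ (L = 1/(-3) = -⅓ ≈ -0.33333)
l(u, D) = -D/6
I(W) = -10
v = √2531 ≈ 50.309
((I(-1) + l(-4, 0)*L) + v) + 569 = ((-10 - ⅙*0*(-⅓)) + √2531) + 569 = ((-10 + 0*(-⅓)) + √2531) + 569 = ((-10 + 0) + √2531) + 569 = (-10 + √2531) + 569 = 559 + √2531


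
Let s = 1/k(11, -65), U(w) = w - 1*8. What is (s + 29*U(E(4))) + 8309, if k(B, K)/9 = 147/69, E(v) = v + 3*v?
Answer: 3766604/441 ≈ 8541.0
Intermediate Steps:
E(v) = 4*v
k(B, K) = 441/23 (k(B, K) = 9*(147/69) = 9*(147*(1/69)) = 9*(49/23) = 441/23)
U(w) = -8 + w (U(w) = w - 8 = -8 + w)
s = 23/441 (s = 1/(441/23) = 23/441 ≈ 0.052154)
(s + 29*U(E(4))) + 8309 = (23/441 + 29*(-8 + 4*4)) + 8309 = (23/441 + 29*(-8 + 16)) + 8309 = (23/441 + 29*8) + 8309 = (23/441 + 232) + 8309 = 102335/441 + 8309 = 3766604/441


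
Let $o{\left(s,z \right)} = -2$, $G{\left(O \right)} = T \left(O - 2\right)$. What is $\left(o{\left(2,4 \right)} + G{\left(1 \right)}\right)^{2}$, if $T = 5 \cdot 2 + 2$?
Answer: $196$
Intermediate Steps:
$T = 12$ ($T = 10 + 2 = 12$)
$G{\left(O \right)} = -24 + 12 O$ ($G{\left(O \right)} = 12 \left(O - 2\right) = 12 \left(-2 + O\right) = -24 + 12 O$)
$\left(o{\left(2,4 \right)} + G{\left(1 \right)}\right)^{2} = \left(-2 + \left(-24 + 12 \cdot 1\right)\right)^{2} = \left(-2 + \left(-24 + 12\right)\right)^{2} = \left(-2 - 12\right)^{2} = \left(-14\right)^{2} = 196$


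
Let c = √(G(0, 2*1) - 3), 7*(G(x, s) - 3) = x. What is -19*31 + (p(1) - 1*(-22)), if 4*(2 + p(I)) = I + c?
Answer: -2275/4 ≈ -568.75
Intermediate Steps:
G(x, s) = 3 + x/7
c = 0 (c = √((3 + (⅐)*0) - 3) = √((3 + 0) - 3) = √(3 - 3) = √0 = 0)
p(I) = -2 + I/4 (p(I) = -2 + (I + 0)/4 = -2 + I/4)
-19*31 + (p(1) - 1*(-22)) = -19*31 + ((-2 + (¼)*1) - 1*(-22)) = -589 + ((-2 + ¼) + 22) = -589 + (-7/4 + 22) = -589 + 81/4 = -2275/4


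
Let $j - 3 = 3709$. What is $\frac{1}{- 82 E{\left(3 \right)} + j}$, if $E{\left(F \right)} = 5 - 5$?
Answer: $\frac{1}{3712} \approx 0.0002694$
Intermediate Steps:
$j = 3712$ ($j = 3 + 3709 = 3712$)
$E{\left(F \right)} = 0$
$\frac{1}{- 82 E{\left(3 \right)} + j} = \frac{1}{\left(-82\right) 0 + 3712} = \frac{1}{0 + 3712} = \frac{1}{3712}$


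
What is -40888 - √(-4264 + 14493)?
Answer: -40888 - √10229 ≈ -40989.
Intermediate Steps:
-40888 - √(-4264 + 14493) = -40888 - √10229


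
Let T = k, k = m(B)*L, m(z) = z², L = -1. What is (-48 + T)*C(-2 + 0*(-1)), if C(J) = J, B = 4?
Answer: 128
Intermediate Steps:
k = -16 (k = 4²*(-1) = 16*(-1) = -16)
T = -16
(-48 + T)*C(-2 + 0*(-1)) = (-48 - 16)*(-2 + 0*(-1)) = -64*(-2 + 0) = -64*(-2) = 128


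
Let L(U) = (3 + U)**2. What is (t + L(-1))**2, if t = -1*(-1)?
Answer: 25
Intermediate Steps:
t = 1
(t + L(-1))**2 = (1 + (3 - 1)**2)**2 = (1 + 2**2)**2 = (1 + 4)**2 = 5**2 = 25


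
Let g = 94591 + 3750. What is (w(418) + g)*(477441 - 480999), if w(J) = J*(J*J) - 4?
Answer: -260207103702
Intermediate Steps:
w(J) = -4 + J³ (w(J) = J*J² - 4 = J³ - 4 = -4 + J³)
g = 98341
(w(418) + g)*(477441 - 480999) = ((-4 + 418³) + 98341)*(477441 - 480999) = ((-4 + 73034632) + 98341)*(-3558) = (73034628 + 98341)*(-3558) = 73132969*(-3558) = -260207103702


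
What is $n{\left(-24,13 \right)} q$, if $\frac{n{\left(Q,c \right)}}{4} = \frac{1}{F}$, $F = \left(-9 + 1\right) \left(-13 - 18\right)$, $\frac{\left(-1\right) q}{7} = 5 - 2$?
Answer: $- \frac{21}{62} \approx -0.33871$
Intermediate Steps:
$q = -21$ ($q = - 7 \left(5 - 2\right) = \left(-7\right) 3 = -21$)
$F = 248$ ($F = \left(-8\right) \left(-31\right) = 248$)
$n{\left(Q,c \right)} = \frac{1}{62}$ ($n{\left(Q,c \right)} = \frac{4}{248} = 4 \cdot \frac{1}{248} = \frac{1}{62}$)
$n{\left(-24,13 \right)} q = \frac{1}{62} \left(-21\right) = - \frac{21}{62}$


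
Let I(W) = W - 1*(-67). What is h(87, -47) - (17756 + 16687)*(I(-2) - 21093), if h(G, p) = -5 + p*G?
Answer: 724263310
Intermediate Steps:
I(W) = 67 + W (I(W) = W + 67 = 67 + W)
h(G, p) = -5 + G*p
h(87, -47) - (17756 + 16687)*(I(-2) - 21093) = (-5 + 87*(-47)) - (17756 + 16687)*((67 - 2) - 21093) = (-5 - 4089) - 34443*(65 - 21093) = -4094 - 34443*(-21028) = -4094 - 1*(-724267404) = -4094 + 724267404 = 724263310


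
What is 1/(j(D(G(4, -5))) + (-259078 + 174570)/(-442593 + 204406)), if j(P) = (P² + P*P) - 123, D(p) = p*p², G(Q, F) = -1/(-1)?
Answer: -238187/28736119 ≈ -0.0082888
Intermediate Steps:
G(Q, F) = 1 (G(Q, F) = -1*(-1) = 1)
D(p) = p³
j(P) = -123 + 2*P² (j(P) = (P² + P²) - 123 = 2*P² - 123 = -123 + 2*P²)
1/(j(D(G(4, -5))) + (-259078 + 174570)/(-442593 + 204406)) = 1/((-123 + 2*(1³)²) + (-259078 + 174570)/(-442593 + 204406)) = 1/((-123 + 2*1²) - 84508/(-238187)) = 1/((-123 + 2*1) - 84508*(-1/238187)) = 1/((-123 + 2) + 84508/238187) = 1/(-121 + 84508/238187) = 1/(-28736119/238187) = -238187/28736119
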